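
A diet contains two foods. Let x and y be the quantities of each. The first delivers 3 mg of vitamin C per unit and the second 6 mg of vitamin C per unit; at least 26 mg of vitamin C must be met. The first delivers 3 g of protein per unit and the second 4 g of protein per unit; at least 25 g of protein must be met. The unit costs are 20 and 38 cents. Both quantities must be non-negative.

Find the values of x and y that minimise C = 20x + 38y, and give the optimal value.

x = 23/3, y = 1/2, minimum C = 517/3

Extreme points and C = 20x + 38y:
  (0, 25/4) → C = 475/2
  (26/3, 0) → C = 520/3
  (23/3, 1/2) → C = 517/3
The feasible region is unbounded (it extends along (0, 1), (1, 0)), but C strictly increases along every unbounded feasible direction, so there is no improving ray and the minimum is attained at a vertex.

At the optimal vertex, 3x + 6y = 26 and 3x + 4y = 25.
Solving simultaneously gives x = 23/3, y = 1/2.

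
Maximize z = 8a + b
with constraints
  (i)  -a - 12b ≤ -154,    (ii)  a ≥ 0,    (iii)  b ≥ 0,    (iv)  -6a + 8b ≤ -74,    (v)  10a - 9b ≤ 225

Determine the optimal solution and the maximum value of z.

Vertices and z = 8a + b:
  (53/2, 85/8) → z = 1781/8
  (1362/43, 1315/129) → z = 34003/129
  (567/13, 305/13) → z = 4841/13

At the optimal vertex, -6a + 8b = -74 and 10a - 9b = 225.
Solving simultaneously gives a = 567/13, b = 305/13.

a = 567/13, b = 305/13, maximum z = 4841/13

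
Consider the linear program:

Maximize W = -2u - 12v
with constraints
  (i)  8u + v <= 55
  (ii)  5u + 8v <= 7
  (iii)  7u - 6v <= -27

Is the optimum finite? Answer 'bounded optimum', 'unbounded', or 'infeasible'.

unbounded

From the feasible point (-87/43, 92/43), moving in the direction (-6, -7) keeps every constraint satisfied while W increases without bound.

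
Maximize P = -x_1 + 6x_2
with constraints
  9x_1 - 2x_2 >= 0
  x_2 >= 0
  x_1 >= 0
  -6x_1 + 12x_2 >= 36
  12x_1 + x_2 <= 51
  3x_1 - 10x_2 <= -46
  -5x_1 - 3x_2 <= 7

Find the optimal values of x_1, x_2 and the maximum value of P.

Vertices and P = -x_1 + 6x_2:
  (34/11, 153/11) → P = 884/11
  (23/21, 69/14) → P = 598/21
  (464/123, 235/41) → P = 3766/123

x_1 = 34/11, x_2 = 153/11, maximum P = 884/11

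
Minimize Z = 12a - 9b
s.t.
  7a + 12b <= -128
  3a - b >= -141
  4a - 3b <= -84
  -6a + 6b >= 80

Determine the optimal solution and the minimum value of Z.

a = -1820/43, b = 603/43, minimum Z = -27267/43

Vertices and Z = 12a - 9b:
  (-1820/43, 603/43) → Z = -27267/43
  (-464/23, 76/69) → Z = -252
  (-383/6, -101/2) → Z = -623/2
  (-44, -92/3) → Z = -252

At the optimal vertex, 7a + 12b = -128 and 3a - b = -141.
Solving simultaneously gives a = -1820/43, b = 603/43.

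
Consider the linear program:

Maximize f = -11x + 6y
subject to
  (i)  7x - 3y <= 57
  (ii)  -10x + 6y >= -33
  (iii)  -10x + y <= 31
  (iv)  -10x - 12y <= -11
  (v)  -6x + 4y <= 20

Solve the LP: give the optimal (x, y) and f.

Feasible corners and f = -11x + 6y:
  (81/4, 113/4) → f = -213/4
  (144/5, 241/5) → f = -138/5
  (77/30, -11/9) → f = -1067/30
  (-7/4, 19/8) → f = 67/2

At the optimal vertex, -10x - 12y = -11 and -6x + 4y = 20.
Solving simultaneously gives x = -7/4, y = 19/8.

x = -7/4, y = 19/8, maximum f = 67/2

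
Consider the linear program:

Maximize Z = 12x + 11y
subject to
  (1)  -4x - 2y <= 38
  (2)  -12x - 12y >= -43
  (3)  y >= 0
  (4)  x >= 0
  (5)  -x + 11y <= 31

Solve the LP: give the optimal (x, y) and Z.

x = 43/12, y = 0, maximum Z = 43

Vertices and Z = 12x + 11y:
  (43/12, 0) → Z = 43
  (101/144, 415/144) → Z = 5777/144
  (0, 0) → Z = 0
  (0, 31/11) → Z = 31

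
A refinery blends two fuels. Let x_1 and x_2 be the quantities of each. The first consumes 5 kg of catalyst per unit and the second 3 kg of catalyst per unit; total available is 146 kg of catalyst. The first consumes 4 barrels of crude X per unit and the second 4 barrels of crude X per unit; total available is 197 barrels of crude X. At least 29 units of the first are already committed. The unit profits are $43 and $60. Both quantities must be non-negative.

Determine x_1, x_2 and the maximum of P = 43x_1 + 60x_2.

x_1 = 29, x_2 = 1/3, maximum P = 1267

Extreme points and P = 43x_1 + 60x_2:
  (146/5, 0) → P = 6278/5
  (29, 0) → P = 1247
  (29, 1/3) → P = 1267

The optimum lies where 5x_1 + 3x_2 = 146 and x_1 = 29.
Solving simultaneously gives x_1 = 29, x_2 = 1/3.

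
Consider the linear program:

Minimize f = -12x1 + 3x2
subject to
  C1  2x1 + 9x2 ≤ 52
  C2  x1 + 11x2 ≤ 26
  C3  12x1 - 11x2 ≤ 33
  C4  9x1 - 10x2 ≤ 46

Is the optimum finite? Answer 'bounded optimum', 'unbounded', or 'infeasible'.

bounded optimum

Vertices and f = -12x1 + 3x2:
  (59/13, 279/143) → f = -6951/143
  (-176/21, -85/7) → f = 449/7
The feasible region has finitely many vertices and no improving ray; the minimum is -6951/143 at (59/13, 279/143).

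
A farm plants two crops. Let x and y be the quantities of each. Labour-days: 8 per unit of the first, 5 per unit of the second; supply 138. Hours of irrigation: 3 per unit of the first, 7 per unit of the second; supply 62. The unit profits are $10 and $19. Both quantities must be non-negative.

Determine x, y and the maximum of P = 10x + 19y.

Corner points and P = 10x + 19y:
  (0, 0) → P = 0
  (0, 62/7) → P = 1178/7
  (69/4, 0) → P = 345/2
  (16, 2) → P = 198

The optimum lies where 8x + 5y = 138 and 3x + 7y = 62.
Solving simultaneously gives x = 16, y = 2.

x = 16, y = 2, maximum P = 198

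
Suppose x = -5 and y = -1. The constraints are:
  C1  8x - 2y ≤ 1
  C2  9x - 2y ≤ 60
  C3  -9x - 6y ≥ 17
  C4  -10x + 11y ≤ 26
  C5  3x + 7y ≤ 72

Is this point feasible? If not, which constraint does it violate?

Constraint C4: -10x + 11y = 39, which is not ≤ 26. All other constraints are satisfied.

not feasible — violates C4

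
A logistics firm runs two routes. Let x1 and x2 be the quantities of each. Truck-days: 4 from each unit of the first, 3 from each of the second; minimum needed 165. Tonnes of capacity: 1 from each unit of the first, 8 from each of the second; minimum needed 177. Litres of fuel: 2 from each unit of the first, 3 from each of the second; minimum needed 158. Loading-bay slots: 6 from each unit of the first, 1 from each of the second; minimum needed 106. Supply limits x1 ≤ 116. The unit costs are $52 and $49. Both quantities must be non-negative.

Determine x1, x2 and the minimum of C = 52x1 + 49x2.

Extreme points and C = 52x1 + 49x2:
  (0, 106) → C = 5194
  (733/13, 196/13) → C = 47720/13
  (116, 61/8) → C = 51245/8
  (10, 46) → C = 2774
The feasible region is unbounded (it extends along (0, 1)), but C strictly increases along every unbounded feasible direction, so there is no improving ray and the minimum is attained at a vertex.

The optimum lies where 2x1 + 3x2 = 158 and 6x1 + x2 = 106.
Solving simultaneously gives x1 = 10, x2 = 46.

x1 = 10, x2 = 46, minimum C = 2774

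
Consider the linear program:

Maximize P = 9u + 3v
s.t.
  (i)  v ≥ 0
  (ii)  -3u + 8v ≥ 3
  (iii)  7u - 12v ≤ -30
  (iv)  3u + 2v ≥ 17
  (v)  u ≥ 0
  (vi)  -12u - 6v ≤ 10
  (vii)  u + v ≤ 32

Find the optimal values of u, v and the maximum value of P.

Corner points and P = 9u + 3v:
  (72/25, 209/50) → P = 1923/50
  (354/19, 254/19) → P = 3948/19
  (0, 17/2) → P = 51/2
  (0, 32) → P = 96

u = 354/19, v = 254/19, maximum P = 3948/19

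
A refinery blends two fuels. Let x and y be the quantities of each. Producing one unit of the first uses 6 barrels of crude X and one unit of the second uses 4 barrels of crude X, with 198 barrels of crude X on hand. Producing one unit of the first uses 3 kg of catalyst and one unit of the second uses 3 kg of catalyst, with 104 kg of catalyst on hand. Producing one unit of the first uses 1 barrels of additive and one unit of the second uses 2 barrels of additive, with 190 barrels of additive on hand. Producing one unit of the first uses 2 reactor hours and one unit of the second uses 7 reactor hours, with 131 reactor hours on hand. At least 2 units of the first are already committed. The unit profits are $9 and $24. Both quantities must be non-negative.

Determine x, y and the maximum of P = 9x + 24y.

Extreme points and P = 9x + 24y:
  (33, 0) → P = 297
  (2, 0) → P = 18
  (89/3, 5) → P = 387
  (67/3, 37/3) → P = 497
  (2, 127/7) → P = 3174/7

The binding constraints are 3x + 3y = 104 and 2x + 7y = 131.
Solving simultaneously gives x = 67/3, y = 37/3.

x = 67/3, y = 37/3, maximum P = 497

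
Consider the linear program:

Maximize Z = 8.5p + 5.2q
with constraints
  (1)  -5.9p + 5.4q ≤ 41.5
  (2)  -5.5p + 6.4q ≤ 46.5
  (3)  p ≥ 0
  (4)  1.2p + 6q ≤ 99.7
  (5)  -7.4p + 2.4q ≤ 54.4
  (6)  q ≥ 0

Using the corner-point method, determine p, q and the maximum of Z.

p = 997/12, q = 0, maximum Z = 16949/24

Corner points and Z = 8.5p + 5.2q:
  (0, 465/64) → Z = 1209/32
  (8977/1017, 60415/4068) → Z = 154844/1017
  (0, 0) → Z = 0
  (997/12, 0) → Z = 16949/24

The binding constraints are 1.2p + 6q = 99.7 and q = 0.
Solving simultaneously gives p = 997/12, q = 0.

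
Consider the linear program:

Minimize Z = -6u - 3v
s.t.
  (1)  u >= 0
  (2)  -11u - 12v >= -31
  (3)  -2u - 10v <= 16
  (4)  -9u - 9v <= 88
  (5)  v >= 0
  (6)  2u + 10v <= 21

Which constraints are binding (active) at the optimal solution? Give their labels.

Feasible corners and Z = -6u - 3v:
  (0, 0) → Z = 0
  (0, 21/10) → Z = -63/10
  (31/11, 0) → Z = -186/11
  (29/43, 169/86) → Z = -855/86

The minimum is at (31/11, 0). Substituting into each constraint, equality holds for (2) and (5); the remaining constraints have slack.

(2) and (5)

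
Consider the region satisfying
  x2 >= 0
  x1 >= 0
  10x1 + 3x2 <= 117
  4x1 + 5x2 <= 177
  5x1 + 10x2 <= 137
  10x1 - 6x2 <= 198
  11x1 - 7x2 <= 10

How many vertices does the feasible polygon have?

4

Pairwise boundary intersections that survive every other constraint:
  (0, 0)
  (10/11, 0)
  (0, 137/10)
  (1059/145, 1457/145)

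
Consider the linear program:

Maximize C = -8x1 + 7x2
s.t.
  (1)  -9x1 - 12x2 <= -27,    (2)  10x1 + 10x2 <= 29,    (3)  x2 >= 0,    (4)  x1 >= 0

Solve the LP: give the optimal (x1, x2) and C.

x1 = 0, x2 = 29/10, maximum C = 203/10

Extreme points and C = -8x1 + 7x2:
  (13/5, 3/10) → C = -187/10
  (0, 9/4) → C = 63/4
  (0, 29/10) → C = 203/10

At the optimal vertex, 10x1 + 10x2 = 29 and x1 = 0.
Solving simultaneously gives x1 = 0, x2 = 29/10.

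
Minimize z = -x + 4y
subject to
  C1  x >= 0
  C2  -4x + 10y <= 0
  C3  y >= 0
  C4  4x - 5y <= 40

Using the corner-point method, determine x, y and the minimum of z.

Feasible corners and z = -x + 4y:
  (0, 0) → z = 0
  (20, 8) → z = 12
  (10, 0) → z = -10

At the optimal vertex, y = 0 and 4x - 5y = 40.
Solving simultaneously gives x = 10, y = 0.

x = 10, y = 0, minimum z = -10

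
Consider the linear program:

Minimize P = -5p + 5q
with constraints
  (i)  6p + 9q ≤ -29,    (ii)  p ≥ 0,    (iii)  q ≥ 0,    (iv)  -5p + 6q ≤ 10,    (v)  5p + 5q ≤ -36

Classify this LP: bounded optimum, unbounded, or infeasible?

infeasible

The boundaries p = 0 and 5p + 5q = -36 meet at (0, -36/5), but that point violates q ≥ 0. Every candidate vertex is excluded by some other constraint, so the feasible region is empty.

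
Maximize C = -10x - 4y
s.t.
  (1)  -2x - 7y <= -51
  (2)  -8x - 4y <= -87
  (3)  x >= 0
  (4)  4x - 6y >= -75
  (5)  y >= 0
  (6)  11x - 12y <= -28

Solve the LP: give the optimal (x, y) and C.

The optimum lies where -8x - 4y = -87 and 4x - 6y = -75.
Solving simultaneously gives x = 111/32, y = 237/16.

x = 111/32, y = 237/16, maximum C = -1503/16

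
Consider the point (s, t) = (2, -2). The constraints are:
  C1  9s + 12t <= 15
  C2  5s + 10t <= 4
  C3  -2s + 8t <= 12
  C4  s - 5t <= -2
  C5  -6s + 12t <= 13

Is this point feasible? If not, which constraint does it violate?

Constraint C4: s - 5t = 12, which is not ≤ -2. All other constraints are satisfied.

not feasible — violates C4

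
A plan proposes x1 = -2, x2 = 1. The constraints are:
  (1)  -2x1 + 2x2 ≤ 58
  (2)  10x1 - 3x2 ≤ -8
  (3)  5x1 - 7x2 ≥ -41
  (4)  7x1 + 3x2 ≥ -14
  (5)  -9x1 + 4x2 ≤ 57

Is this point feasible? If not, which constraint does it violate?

feasible

(1): 6 ≤ 58 ✓
(2): -23 ≤ -8 ✓
(3): -17 ≥ -41 ✓
(4): -11 ≥ -14 ✓
(5): 22 ≤ 57 ✓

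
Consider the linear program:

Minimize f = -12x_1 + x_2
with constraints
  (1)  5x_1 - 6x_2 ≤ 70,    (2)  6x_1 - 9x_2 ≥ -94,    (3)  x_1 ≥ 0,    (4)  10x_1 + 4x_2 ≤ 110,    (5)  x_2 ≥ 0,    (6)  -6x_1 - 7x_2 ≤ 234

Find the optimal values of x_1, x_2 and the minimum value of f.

Corner points and f = -12x_1 + x_2:
  (0, 94/9) → f = 94/9
  (307/57, 800/57) → f = -2884/57
  (0, 0) → f = 0
  (11, 0) → f = -132

At the optimal vertex, 10x_1 + 4x_2 = 110 and x_2 = 0.
Solving simultaneously gives x_1 = 11, x_2 = 0.

x_1 = 11, x_2 = 0, minimum f = -132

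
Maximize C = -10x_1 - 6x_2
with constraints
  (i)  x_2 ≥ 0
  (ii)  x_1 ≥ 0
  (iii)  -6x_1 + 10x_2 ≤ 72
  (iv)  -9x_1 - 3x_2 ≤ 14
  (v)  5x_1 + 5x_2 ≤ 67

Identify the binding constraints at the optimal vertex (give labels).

Corner points and C = -10x_1 - 6x_2:
  (0, 0) → C = 0
  (67/5, 0) → C = -134
  (0, 36/5) → C = -216/5
  (31/8, 381/40) → C = -959/10

The maximum is at (0, 0). Substituting into each constraint, equality holds for (i) and (ii); the remaining constraints have slack.

(i) and (ii)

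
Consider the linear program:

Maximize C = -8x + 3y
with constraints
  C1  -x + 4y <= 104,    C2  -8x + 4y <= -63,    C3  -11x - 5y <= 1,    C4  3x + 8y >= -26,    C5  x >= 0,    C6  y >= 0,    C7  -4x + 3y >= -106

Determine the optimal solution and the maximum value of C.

x = 63/8, y = 0, maximum C = -63

Extreme points and C = -8x + 3y:
  (167/7, 895/28) → C = -2659/28
  (736/13, 522/13) → C = -4322/13
  (63/8, 0) → C = -63
  (53/2, 0) → C = -212

At the optimal vertex, -8x + 4y = -63 and y = 0.
Solving simultaneously gives x = 63/8, y = 0.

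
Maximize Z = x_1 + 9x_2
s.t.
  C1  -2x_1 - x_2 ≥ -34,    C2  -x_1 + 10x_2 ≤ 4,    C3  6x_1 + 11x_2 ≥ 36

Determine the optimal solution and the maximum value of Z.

x_1 = 16, x_2 = 2, maximum Z = 34

Vertices and Z = x_1 + 9x_2:
  (16, 2) → Z = 34
  (169/8, -33/4) → Z = -425/8
  (316/71, 60/71) → Z = 856/71

At the optimal vertex, -2x_1 - x_2 = -34 and -x_1 + 10x_2 = 4.
Solving simultaneously gives x_1 = 16, x_2 = 2.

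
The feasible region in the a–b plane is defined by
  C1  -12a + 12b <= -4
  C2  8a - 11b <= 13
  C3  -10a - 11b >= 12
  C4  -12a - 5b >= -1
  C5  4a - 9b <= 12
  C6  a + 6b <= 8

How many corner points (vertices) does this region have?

The feasible vertices (each the meet of two boundaries and inside every other half-plane) are:
  (-25/63, -46/63)
  (-9/5, -32/15)
  (1/18, -113/99)
  (-15/28, -11/7)

4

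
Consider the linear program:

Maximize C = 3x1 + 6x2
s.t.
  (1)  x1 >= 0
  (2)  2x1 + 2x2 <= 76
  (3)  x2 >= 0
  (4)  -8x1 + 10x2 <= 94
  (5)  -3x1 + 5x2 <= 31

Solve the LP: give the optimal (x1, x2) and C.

Vertices and C = 3x1 + 6x2:
  (0, 0) → C = 0
  (0, 31/5) → C = 186/5
  (38, 0) → C = 114
  (159/8, 145/8) → C = 1347/8

x1 = 159/8, x2 = 145/8, maximum C = 1347/8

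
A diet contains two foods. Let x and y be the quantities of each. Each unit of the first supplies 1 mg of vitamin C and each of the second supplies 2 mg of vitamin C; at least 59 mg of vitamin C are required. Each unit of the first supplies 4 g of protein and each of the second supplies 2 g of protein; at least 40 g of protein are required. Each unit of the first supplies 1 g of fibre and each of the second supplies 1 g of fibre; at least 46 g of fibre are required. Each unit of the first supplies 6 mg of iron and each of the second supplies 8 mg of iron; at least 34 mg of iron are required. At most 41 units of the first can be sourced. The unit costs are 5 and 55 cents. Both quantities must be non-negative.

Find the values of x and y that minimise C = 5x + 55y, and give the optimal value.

Vertices and C = 5x + 55y:
  (0, 46) → C = 2530
  (33, 13) → C = 880
  (41, 9) → C = 700
The feasible region is unbounded (it extends along (0, 1)), but C strictly increases along every unbounded feasible direction, so there is no improving ray and the minimum is attained at a vertex.

The optimum lies where x + 2y = 59 and x = 41.
Solving simultaneously gives x = 41, y = 9.

x = 41, y = 9, minimum C = 700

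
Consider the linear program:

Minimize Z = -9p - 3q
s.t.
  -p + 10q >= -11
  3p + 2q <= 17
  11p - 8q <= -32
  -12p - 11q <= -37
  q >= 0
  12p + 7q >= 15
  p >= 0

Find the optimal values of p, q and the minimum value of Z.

p = 36/23, q = 283/46, minimum Z = -1497/46

Extreme points and Z = -9p - 3q:
  (36/23, 283/46) → Z = -1497/46
  (0, 17/2) → Z = -51/2
  (0, 4) → Z = -12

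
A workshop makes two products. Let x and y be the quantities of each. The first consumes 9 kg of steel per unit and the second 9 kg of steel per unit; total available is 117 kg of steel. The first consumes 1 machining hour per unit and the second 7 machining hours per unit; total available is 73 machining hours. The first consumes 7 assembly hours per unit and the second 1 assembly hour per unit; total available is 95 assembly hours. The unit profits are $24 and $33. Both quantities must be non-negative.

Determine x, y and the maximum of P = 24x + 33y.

Feasible corners and P = 24x + 33y:
  (0, 0) → P = 0
  (0, 73/7) → P = 2409/7
  (13, 0) → P = 312
  (3, 10) → P = 402

The optimum lies where 9x + 9y = 117 and x + 7y = 73.
Solving simultaneously gives x = 3, y = 10.

x = 3, y = 10, maximum P = 402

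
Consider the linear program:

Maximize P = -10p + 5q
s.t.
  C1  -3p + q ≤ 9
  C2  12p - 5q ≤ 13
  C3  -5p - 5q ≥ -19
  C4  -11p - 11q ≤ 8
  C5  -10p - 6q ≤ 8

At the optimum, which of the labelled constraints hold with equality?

Corner points and P = -10p + 5q:
  (-13/10, 51/10) → P = 77/2
  (-31/14, 33/14) → P = 475/14
  (32/17, 163/85) → P = -157/17
  (103/187, -239/187) → P = -2225/187
  (-10/11, 2/11) → P = 10

The maximum is at (-13/10, 51/10). Substituting into each constraint, equality holds for C1 and C3; the remaining constraints have slack.

C1 and C3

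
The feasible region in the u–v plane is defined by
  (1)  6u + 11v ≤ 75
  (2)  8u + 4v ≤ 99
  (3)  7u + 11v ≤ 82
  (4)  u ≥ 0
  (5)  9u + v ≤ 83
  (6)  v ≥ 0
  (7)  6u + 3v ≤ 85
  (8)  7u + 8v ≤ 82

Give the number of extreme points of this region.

5

Pairwise boundary intersections that survive every other constraint:
  (7, 3)
  (0, 75/11)
  (831/92, 157/92)
  (0, 0)
  (83/9, 0)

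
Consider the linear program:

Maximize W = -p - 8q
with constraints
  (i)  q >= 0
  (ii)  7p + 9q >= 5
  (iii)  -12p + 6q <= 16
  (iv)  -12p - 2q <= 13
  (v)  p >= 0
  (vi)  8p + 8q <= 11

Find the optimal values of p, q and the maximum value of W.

p = 5/7, q = 0, maximum W = -5/7

Corner points and W = -p - 8q:
  (5/7, 0) → W = -5/7
  (11/8, 0) → W = -11/8
  (0, 5/9) → W = -40/9
  (0, 11/8) → W = -11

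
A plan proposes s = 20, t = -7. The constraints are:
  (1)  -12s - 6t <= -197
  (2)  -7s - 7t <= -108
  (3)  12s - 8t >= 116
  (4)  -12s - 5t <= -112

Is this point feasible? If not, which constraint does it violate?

not feasible — violates (2)

Constraint (2): -7s - 7t = -91, which is not ≤ -108. All other constraints are satisfied.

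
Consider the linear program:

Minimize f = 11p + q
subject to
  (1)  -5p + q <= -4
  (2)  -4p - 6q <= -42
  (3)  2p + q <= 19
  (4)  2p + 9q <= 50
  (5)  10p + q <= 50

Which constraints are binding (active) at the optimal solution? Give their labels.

(2) and (4)

Feasible corners and f = 11p + q:
  (13/4, 29/6) → f = 487/12
  (129/28, 55/14) → f = 1529/28
  (50/11, 50/11) → f = 600/11

The minimum is at (13/4, 29/6). Substituting into each constraint, equality holds for (2) and (4); the remaining constraints have slack.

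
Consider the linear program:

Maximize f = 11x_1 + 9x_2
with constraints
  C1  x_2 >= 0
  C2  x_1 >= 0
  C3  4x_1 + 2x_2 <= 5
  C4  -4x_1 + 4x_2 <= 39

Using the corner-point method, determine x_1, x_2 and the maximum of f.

The optimum lies where x_1 = 0 and 4x_1 + 2x_2 = 5.
Solving simultaneously gives x_1 = 0, x_2 = 5/2.

x_1 = 0, x_2 = 5/2, maximum f = 45/2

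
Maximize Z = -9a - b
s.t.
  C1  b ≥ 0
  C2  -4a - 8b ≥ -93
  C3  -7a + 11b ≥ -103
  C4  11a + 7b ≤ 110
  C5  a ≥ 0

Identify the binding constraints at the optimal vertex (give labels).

Vertices and Z = -9a - b:
  (10, 0) → Z = -90
  (0, 0) → Z = 0
  (229/60, 583/60) → Z = -661/15
  (0, 93/8) → Z = -93/8

The maximum is at (0, 0). Substituting into each constraint, equality holds for C1 and C5; the remaining constraints have slack.

C1 and C5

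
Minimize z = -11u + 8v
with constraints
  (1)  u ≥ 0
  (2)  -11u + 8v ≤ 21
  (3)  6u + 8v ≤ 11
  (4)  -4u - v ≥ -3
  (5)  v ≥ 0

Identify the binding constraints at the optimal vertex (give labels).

(4) and (5)

Feasible corners and z = -11u + 8v:
  (0, 11/8) → z = 11
  (0, 0) → z = 0
  (1/2, 1) → z = 5/2
  (3/4, 0) → z = -33/4

The minimum is at (3/4, 0). Substituting into each constraint, equality holds for (4) and (5); the remaining constraints have slack.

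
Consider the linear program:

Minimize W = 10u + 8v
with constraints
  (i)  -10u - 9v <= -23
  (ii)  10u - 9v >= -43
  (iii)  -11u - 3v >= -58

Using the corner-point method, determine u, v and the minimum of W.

u = -1, v = 11/3, minimum W = 58/3

Feasible corners and W = 10u + 8v:
  (-1, 11/3) → W = 58/3
  (151/23, -109/23) → W = 638/23
  (131/43, 351/43) → W = 4118/43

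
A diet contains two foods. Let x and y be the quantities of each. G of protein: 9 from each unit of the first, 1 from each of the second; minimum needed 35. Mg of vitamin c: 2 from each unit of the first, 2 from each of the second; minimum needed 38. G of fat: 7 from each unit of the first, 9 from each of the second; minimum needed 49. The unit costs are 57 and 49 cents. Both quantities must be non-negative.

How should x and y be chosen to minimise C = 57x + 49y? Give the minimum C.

The feasible region is unbounded (it extends along (0, 1), (1, 0)), but C strictly increases along every unbounded feasible direction, so there is no improving ray and the minimum is attained at a vertex.

The optimum lies where 9x + y = 35 and 2x + 2y = 38.
Solving simultaneously gives x = 2, y = 17.

x = 2, y = 17, minimum C = 947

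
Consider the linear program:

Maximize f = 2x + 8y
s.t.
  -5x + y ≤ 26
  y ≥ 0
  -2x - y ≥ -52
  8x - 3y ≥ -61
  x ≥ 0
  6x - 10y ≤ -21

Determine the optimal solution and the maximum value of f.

x = 95/14, y = 269/7, maximum f = 321

Extreme points and f = 2x + 8y:
  (95/14, 269/7) → f = 321
  (499/26, 177/13) → f = 1915/13
  (0, 61/3) → f = 488/3
  (0, 21/10) → f = 84/5

At the optimal vertex, -2x - y = -52 and 8x - 3y = -61.
Solving simultaneously gives x = 95/14, y = 269/7.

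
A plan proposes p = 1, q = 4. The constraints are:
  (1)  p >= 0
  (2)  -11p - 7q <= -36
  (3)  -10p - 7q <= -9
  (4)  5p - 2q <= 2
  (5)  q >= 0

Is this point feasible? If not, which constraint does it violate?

feasible

(1): 1 ≥ 0 ✓
(2): -39 ≤ -36 ✓
(3): -38 ≤ -9 ✓
(4): -3 ≤ 2 ✓
(5): 4 ≥ 0 ✓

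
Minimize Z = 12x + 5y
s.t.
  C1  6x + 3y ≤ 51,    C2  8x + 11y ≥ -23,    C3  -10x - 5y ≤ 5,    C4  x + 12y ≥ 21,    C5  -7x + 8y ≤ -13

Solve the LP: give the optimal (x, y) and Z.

x = 81/23, y = 67/46, minimum Z = 2279/46

Extreme points and Z = 12x + 5y:
  (183/23, 25/23) → Z = 2321/23
  (149/23, 93/23) → Z = 2253/23
  (81/23, 67/46) → Z = 2279/46

The binding constraints are x + 12y = 21 and -7x + 8y = -13.
Solving simultaneously gives x = 81/23, y = 67/46.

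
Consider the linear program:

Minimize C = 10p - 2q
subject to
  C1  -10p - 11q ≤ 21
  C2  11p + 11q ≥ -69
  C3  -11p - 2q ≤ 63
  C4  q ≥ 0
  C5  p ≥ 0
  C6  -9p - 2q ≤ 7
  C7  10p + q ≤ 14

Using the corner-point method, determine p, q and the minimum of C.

p = 0, q = 14, minimum C = -28

Extreme points and C = 10p - 2q:
  (0, 0) → C = 0
  (7/5, 0) → C = 14
  (0, 14) → C = -28

The binding constraints are p = 0 and 10p + q = 14.
Solving simultaneously gives p = 0, q = 14.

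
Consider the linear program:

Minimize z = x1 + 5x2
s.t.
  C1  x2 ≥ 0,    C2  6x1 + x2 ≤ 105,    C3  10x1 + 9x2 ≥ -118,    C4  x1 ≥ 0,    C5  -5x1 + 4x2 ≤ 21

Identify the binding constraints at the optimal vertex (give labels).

C1 and C4

Feasible corners and z = x1 + 5x2:
  (35/2, 0) → z = 35/2
  (0, 0) → z = 0
  (399/29, 651/29) → z = 126
  (0, 21/4) → z = 105/4

The minimum is at (0, 0). Substituting into each constraint, equality holds for C1 and C4; the remaining constraints have slack.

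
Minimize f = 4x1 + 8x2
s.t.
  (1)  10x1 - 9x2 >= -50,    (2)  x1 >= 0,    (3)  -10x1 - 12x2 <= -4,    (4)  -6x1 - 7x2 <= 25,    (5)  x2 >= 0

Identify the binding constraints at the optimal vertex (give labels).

Vertices and f = 4x1 + 8x2:
  (0, 50/9) → f = 400/9
  (0, 1/3) → f = 8/3
  (2/5, 0) → f = 8/5
The feasible region is unbounded (it extends along (9, 10), (1, 0)), but f strictly increases along every unbounded feasible direction, so there is no improving ray and the minimum is attained at a vertex.

The minimum is at (2/5, 0). Substituting into each constraint, equality holds for (3) and (5); the remaining constraints have slack.

(3) and (5)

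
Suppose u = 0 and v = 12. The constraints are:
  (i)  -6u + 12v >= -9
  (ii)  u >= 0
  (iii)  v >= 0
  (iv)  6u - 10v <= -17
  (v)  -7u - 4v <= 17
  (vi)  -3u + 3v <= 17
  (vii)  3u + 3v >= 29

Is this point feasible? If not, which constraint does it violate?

not feasible — violates (vi)

Constraint (vi): -3u + 3v = 36, which is not ≤ 17. All other constraints are satisfied.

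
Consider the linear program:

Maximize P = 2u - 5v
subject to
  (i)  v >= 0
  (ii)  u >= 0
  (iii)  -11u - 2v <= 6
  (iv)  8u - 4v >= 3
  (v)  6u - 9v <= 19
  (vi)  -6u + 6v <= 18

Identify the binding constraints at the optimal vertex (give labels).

(i) and (v)

Corner points and P = 2u - 5v:
  (3/8, 0) → P = 3/4
  (19/6, 0) → P = 19/3
  (15/4, 27/4) → P = -105/4
The feasible region is unbounded (it extends along (3, 2), (1, 1)), but P strictly decreases along every unbounded feasible direction, so there is no improving ray and the maximum is attained at a vertex.

The maximum is at (19/6, 0). Substituting into each constraint, equality holds for (i) and (v); the remaining constraints have slack.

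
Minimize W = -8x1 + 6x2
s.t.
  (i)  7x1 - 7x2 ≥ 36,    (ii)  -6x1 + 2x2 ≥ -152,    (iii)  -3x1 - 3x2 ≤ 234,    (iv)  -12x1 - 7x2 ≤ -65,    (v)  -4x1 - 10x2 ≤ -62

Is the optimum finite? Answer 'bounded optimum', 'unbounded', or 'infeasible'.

bounded optimum

Extreme points and W = -8x1 + 6x2:
  (248/7, 212/7) → W = -712/7
  (397/49, 145/49) → W = -2306/49
  (411/17, -59/17) → W = -3642/17
The feasible region has finitely many vertices and no improving ray; the minimum is -3642/17 at (411/17, -59/17).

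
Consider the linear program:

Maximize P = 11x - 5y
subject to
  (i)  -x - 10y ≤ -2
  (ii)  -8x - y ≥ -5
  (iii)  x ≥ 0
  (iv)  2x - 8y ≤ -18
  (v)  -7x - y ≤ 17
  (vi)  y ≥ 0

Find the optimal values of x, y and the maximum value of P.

x = 1/3, y = 7/3, maximum P = -8

Vertices and P = 11x - 5y:
  (0, 5) → P = -25
  (1/3, 7/3) → P = -8
  (0, 9/4) → P = -45/4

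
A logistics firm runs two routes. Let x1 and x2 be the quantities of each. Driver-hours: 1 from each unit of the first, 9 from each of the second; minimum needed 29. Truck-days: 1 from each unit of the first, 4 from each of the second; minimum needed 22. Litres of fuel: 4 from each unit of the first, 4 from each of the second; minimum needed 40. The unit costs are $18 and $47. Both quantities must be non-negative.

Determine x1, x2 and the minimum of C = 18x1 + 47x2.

x1 = 6, x2 = 4, minimum C = 296

Corner points and C = 18x1 + 47x2:
  (0, 10) → C = 470
  (29, 0) → C = 522
  (82/5, 7/5) → C = 361
  (6, 4) → C = 296
The feasible region is unbounded (it extends along (0, 1), (1, 0)), but C strictly increases along every unbounded feasible direction, so there is no improving ray and the minimum is attained at a vertex.

The optimum lies where x1 + 4x2 = 22 and 4x1 + 4x2 = 40.
Solving simultaneously gives x1 = 6, x2 = 4.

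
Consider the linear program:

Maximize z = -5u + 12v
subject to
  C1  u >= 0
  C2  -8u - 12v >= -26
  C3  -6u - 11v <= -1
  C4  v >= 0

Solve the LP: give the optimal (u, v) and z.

u = 0, v = 13/6, maximum z = 26

Corner points and z = -5u + 12v:
  (0, 13/6) → z = 26
  (0, 1/11) → z = 12/11
  (13/4, 0) → z = -65/4
  (1/6, 0) → z = -5/6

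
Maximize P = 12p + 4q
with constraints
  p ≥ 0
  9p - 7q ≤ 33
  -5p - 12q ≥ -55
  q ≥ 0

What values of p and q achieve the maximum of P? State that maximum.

Corner points and P = 12p + 4q:
  (0, 55/12) → P = 55/3
  (0, 0) → P = 0
  (71/13, 30/13) → P = 972/13
  (11/3, 0) → P = 44

p = 71/13, q = 30/13, maximum P = 972/13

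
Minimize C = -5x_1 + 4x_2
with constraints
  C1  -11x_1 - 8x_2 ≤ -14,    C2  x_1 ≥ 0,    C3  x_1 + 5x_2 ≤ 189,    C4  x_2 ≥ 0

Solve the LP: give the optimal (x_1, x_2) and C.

x_1 = 189, x_2 = 0, minimum C = -945

Extreme points and C = -5x_1 + 4x_2:
  (0, 7/4) → C = 7
  (14/11, 0) → C = -70/11
  (0, 189/5) → C = 756/5
  (189, 0) → C = -945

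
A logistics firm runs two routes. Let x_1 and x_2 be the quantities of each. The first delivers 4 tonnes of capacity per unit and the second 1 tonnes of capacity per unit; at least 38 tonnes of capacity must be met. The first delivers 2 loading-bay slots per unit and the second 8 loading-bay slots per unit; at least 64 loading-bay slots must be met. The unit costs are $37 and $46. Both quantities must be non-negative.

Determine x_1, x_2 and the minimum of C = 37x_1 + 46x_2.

The feasible region is unbounded (it extends along (0, 1), (1, 0)), but C strictly increases along every unbounded feasible direction, so there is no improving ray and the minimum is attained at a vertex.

At the optimal vertex, 4x_1 + x_2 = 38 and 2x_1 + 8x_2 = 64.
Solving simultaneously gives x_1 = 8, x_2 = 6.

x_1 = 8, x_2 = 6, minimum C = 572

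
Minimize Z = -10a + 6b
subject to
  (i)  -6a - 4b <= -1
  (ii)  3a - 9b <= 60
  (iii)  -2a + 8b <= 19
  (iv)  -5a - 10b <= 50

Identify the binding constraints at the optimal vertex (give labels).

Feasible corners and Z = -10a + 6b:
  (83/22, -119/22) → Z = -772/11
  (-17/14, 29/14) → Z = 172/7
  (217/2, 59/2) → Z = -908

The minimum is at (217/2, 59/2). Substituting into each constraint, equality holds for (ii) and (iii); the remaining constraints have slack.

(ii) and (iii)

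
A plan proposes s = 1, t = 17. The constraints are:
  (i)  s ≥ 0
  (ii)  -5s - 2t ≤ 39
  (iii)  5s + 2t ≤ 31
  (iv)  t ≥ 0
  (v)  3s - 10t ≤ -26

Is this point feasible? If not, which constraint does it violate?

not feasible — violates (iii)

Constraint (iii): 5s + 2t = 39, which is not ≤ 31. All other constraints are satisfied.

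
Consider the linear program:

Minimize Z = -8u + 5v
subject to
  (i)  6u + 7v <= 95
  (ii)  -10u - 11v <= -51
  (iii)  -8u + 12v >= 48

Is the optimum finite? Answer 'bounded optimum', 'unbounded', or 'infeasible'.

Vertices and Z = -8u + 5v:
  (-172, 161) → Z = 2181
  (201/32, 131/16) → Z = -149/16
  (21/52, 111/26) → Z = 471/26
The feasible region has finitely many vertices and no improving ray; the minimum is -149/16 at (201/32, 131/16).

bounded optimum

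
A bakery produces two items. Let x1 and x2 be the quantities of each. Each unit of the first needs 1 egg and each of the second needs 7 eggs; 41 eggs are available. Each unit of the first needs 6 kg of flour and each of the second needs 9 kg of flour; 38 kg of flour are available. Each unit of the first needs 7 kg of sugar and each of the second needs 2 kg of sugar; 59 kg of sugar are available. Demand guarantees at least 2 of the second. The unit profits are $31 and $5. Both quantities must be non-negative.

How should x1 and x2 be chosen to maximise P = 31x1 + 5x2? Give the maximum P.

Feasible corners and P = 31x1 + 5x2:
  (0, 38/9) → P = 190/9
  (0, 2) → P = 10
  (10/3, 2) → P = 340/3

x1 = 10/3, x2 = 2, maximum P = 340/3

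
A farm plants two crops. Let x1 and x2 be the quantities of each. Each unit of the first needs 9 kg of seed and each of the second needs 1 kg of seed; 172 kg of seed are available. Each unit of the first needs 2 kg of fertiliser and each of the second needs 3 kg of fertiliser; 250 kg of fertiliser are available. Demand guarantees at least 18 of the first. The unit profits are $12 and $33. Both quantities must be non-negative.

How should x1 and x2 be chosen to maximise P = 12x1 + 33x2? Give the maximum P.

Corner points and P = 12x1 + 33x2:
  (172/9, 0) → P = 688/3
  (18, 0) → P = 216
  (18, 10) → P = 546

The binding constraints are 9x1 + x2 = 172 and x1 = 18.
Solving simultaneously gives x1 = 18, x2 = 10.

x1 = 18, x2 = 10, maximum P = 546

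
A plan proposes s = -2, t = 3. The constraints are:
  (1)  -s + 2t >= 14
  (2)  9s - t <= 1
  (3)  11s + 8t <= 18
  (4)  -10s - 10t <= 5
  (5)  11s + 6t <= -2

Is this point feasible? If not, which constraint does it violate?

not feasible — violates (1)

Constraint (1): -s + 2t = 8, which is not ≥ 14. All other constraints are satisfied.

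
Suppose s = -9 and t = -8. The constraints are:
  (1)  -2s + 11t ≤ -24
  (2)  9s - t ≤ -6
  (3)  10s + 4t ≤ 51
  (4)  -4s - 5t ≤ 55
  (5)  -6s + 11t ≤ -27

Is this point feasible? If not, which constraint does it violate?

Constraint (4): -4s - 5t = 76, which is not ≤ 55. All other constraints are satisfied.

not feasible — violates (4)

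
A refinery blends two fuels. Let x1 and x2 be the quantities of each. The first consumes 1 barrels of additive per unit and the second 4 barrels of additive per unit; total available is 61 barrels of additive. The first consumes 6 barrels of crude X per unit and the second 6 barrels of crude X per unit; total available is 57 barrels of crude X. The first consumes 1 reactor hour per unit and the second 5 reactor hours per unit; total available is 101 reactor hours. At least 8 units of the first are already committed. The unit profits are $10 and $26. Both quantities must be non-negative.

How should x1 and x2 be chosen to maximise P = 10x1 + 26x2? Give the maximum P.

x1 = 8, x2 = 3/2, maximum P = 119

Feasible corners and P = 10x1 + 26x2:
  (19/2, 0) → P = 95
  (8, 0) → P = 80
  (8, 3/2) → P = 119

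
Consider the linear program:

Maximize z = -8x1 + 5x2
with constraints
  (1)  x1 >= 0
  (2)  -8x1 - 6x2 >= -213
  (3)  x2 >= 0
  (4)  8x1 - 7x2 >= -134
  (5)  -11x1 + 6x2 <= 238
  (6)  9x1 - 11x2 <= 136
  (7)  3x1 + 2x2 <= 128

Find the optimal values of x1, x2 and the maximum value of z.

Vertices and z = -8x1 + 5x2:
  (0, 0) → z = 0
  (0, 134/7) → z = 670/7
  (687/104, 347/13) → z = 1048/13
  (3159/142, 829/142) → z = -21127/142
  (136/9, 0) → z = -1088/9

The optimum lies where x1 = 0 and 8x1 - 7x2 = -134.
Solving simultaneously gives x1 = 0, x2 = 134/7.

x1 = 0, x2 = 134/7, maximum z = 670/7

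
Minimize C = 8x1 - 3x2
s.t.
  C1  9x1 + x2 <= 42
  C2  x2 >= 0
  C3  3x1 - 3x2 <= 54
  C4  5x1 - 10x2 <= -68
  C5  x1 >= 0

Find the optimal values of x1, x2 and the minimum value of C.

Feasible corners and C = 8x1 - 3x2:
  (352/95, 822/95) → C = 70/19
  (0, 42) → C = -126
  (0, 34/5) → C = -102/5

x1 = 0, x2 = 42, minimum C = -126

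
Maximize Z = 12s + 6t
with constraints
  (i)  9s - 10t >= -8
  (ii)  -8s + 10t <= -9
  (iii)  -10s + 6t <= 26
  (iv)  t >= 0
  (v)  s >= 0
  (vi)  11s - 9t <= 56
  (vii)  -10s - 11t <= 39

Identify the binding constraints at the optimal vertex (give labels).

Corner points and Z = 12s + 6t:
  (9/8, 0) → Z = 27/2
  (479/38, 349/38) → Z = 3921/19
  (56/11, 0) → Z = 672/11

The maximum is at (479/38, 349/38). Substituting into each constraint, equality holds for (ii) and (vi); the remaining constraints have slack.

(ii) and (vi)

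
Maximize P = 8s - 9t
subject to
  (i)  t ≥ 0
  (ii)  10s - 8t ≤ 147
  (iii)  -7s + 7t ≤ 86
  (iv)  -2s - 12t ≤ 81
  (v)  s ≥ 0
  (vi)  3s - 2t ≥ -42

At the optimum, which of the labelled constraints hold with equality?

Extreme points and P = 8s - 9t:
  (147/10, 0) → P = 588/5
  (0, 0) → P = 0
  (1717/14, 1889/14) → P = -3265/14
  (0, 86/7) → P = -774/7

The maximum is at (147/10, 0). Substituting into each constraint, equality holds for (i) and (ii); the remaining constraints have slack.

(i) and (ii)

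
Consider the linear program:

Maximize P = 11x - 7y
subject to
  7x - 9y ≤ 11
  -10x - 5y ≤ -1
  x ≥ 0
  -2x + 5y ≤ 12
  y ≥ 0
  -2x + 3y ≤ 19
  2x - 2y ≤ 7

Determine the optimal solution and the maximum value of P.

x = 163/17, y = 106/17, maximum P = 1051/17

Corner points and P = 11x - 7y:
  (163/17, 106/17) → P = 1051/17
  (11/7, 0) → P = 121/7
  (0, 1/5) → P = -7/5
  (1/10, 0) → P = 11/10
  (0, 12/5) → P = -84/5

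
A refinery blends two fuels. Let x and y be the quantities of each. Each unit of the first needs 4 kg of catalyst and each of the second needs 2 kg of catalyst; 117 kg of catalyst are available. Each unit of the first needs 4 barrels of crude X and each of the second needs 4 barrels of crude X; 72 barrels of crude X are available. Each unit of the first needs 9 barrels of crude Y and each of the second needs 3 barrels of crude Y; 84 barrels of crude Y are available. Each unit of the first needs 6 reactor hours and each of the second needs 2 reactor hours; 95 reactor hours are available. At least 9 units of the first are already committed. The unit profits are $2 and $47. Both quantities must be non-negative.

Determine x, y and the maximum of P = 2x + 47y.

Vertices and P = 2x + 47y:
  (28/3, 0) → P = 56/3
  (9, 0) → P = 18
  (9, 1) → P = 65

The optimum lies where 9x + 3y = 84 and x = 9.
Solving simultaneously gives x = 9, y = 1.

x = 9, y = 1, maximum P = 65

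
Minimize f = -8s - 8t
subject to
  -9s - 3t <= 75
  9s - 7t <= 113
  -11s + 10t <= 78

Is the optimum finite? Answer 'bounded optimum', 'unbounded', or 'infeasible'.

Vertices and f = -8s - 8t:
  (-31/15, -94/5) → f = 2504/15
  (-8, -1) → f = 72
  (1676/13, 1945/13) → f = -28968/13
The feasible region has finitely many vertices and no improving ray; the minimum is -28968/13 at (1676/13, 1945/13).

bounded optimum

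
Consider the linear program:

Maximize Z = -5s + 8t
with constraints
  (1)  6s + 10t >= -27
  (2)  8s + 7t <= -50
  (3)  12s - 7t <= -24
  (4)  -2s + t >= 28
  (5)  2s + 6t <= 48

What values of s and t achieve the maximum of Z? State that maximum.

s = -321/8, t = 171/8, maximum Z = 2973/8

Extreme points and Z = -5s + 8t:
  (-307/26, 57/13) → Z = 2447/26
  (-321/8, 171/8) → Z = 2973/8
  (-123/11, 62/11) → Z = 101
  (-318/17, 242/17) → Z = 3526/17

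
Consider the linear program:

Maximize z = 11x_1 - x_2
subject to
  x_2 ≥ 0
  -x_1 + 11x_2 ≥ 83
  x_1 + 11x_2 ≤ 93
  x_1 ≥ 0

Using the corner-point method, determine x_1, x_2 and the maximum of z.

x_1 = 5, x_2 = 8, maximum z = 47

Extreme points and z = 11x_1 - x_2:
  (5, 8) → z = 47
  (0, 83/11) → z = -83/11
  (0, 93/11) → z = -93/11

The binding constraints are -x_1 + 11x_2 = 83 and x_1 + 11x_2 = 93.
Solving simultaneously gives x_1 = 5, x_2 = 8.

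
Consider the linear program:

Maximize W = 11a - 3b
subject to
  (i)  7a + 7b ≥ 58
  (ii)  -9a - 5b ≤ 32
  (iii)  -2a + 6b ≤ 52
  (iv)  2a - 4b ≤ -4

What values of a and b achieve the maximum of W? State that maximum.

a = 46, b = 24, maximum W = 434

Vertices and W = 11a - 3b:
  (-2/7, 60/7) → W = -202/7
  (34/7, 24/7) → W = 302/7
  (46, 24) → W = 434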